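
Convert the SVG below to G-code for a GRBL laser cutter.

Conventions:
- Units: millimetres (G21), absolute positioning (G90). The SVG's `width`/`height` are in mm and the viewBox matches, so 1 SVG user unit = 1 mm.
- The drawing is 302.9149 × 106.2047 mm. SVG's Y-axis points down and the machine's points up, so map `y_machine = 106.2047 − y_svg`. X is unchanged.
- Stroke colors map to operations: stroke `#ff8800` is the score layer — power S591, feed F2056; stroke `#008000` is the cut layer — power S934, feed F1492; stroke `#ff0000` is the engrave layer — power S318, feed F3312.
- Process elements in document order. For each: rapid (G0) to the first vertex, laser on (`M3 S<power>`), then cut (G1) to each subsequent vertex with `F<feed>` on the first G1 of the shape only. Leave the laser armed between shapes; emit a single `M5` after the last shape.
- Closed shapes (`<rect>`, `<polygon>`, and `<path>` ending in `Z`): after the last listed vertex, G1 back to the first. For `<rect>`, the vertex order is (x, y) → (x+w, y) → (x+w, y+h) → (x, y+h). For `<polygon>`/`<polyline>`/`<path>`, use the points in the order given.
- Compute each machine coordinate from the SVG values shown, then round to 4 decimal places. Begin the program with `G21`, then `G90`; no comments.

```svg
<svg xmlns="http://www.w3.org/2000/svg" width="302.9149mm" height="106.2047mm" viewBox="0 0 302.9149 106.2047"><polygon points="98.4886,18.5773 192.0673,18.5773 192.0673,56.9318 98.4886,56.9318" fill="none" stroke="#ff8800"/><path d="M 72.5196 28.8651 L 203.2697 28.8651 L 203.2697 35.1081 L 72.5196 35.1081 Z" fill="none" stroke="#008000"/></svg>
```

viewBox `0 0 302.9149 106.2047` with mm width/height → 1 unit = 1 mm. Flip: y_m = 106.2047 − y_svg.

**Shape 1** — `<polygon>` rectangle, stroke `#ff8800` → score (S591, F2056). Machine vertices: (98.4886,87.6274) → (192.0673,87.6274) → (192.0673,49.2729) → (98.4886,49.2729) → (98.4886,87.6274). Closed: final G1 returns to the first vertex.

**Shape 2** — `<path>` rectangle, stroke `#008000` → cut (S934, F1492). Machine vertices: (72.5196,77.3396) → (203.2697,77.3396) → (203.2697,71.0966) → (72.5196,71.0966) → (72.5196,77.3396). Closed: final G1 returns to the first vertex.

G21
G90
G0 X98.4886 Y87.6274
M3 S591
G1 X192.0673 Y87.6274 F2056
G1 X192.0673 Y49.2729
G1 X98.4886 Y49.2729
G1 X98.4886 Y87.6274
G0 X72.5196 Y77.3396
M3 S934
G1 X203.2697 Y77.3396 F1492
G1 X203.2697 Y71.0966
G1 X72.5196 Y71.0966
G1 X72.5196 Y77.3396
M5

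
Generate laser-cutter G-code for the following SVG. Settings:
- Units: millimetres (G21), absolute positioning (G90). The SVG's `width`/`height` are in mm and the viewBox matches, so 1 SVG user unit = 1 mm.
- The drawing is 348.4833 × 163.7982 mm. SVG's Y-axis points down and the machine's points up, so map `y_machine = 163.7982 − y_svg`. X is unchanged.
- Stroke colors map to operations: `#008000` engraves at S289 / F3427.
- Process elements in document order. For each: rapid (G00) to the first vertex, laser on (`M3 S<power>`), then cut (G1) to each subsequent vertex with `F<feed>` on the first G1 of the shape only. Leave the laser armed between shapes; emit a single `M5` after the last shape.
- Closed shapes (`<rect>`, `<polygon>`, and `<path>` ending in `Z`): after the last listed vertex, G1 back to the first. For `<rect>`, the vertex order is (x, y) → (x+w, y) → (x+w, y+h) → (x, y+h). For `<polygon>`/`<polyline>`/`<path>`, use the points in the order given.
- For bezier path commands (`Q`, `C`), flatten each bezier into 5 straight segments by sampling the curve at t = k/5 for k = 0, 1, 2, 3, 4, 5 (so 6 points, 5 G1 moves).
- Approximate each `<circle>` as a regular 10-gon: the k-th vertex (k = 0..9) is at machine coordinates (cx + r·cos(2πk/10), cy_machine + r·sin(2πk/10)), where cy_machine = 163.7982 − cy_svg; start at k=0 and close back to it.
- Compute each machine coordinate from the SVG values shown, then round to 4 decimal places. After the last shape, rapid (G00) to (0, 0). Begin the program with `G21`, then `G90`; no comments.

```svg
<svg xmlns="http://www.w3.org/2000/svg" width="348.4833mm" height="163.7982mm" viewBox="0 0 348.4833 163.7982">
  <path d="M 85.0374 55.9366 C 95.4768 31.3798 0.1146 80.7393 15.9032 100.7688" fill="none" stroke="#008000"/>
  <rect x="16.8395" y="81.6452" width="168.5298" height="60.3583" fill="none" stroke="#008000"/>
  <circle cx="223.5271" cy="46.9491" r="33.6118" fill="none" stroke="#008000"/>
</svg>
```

G21
G90
G00 X85.0374 Y107.8616
M3 S289
G1 X80.3405 Y114.5517 F3427
G1 X60.6649 Y108.4577
G1 X36.4243 Y94.5354
G1 X18.0325 Y77.7407
G1 X15.9032 Y63.0294
G00 X16.8395 Y82.1530
M3 S289
G1 X185.3693 Y82.1530 F3427
G1 X185.3693 Y21.7947
G1 X16.8395 Y21.7947
G1 X16.8395 Y82.1530
G00 X257.1389 Y116.8491
M3 S289
G1 X250.7196 Y136.6056 F3427
G1 X233.9137 Y148.8158
G1 X213.1405 Y148.8158
G1 X196.3346 Y136.6056
G1 X189.9153 Y116.8491
G1 X196.3346 Y97.0926
G1 X213.1405 Y84.8824
G1 X233.9137 Y84.8824
G1 X250.7196 Y97.0926
G1 X257.1389 Y116.8491
M5
G00 X0.0000 Y0.0000

Since the viewBox matches the mm dimensions, user units are millimetres directly. The only transform is the Y-flip y_m = 163.7982 − y_svg.

Shape 1 is a cubic bezier drawn with `<path>`. Its stroke #008000 means engrave at S289, F3427. After flipping Y the toolpath is (85.0374,107.8616) → (80.3405,114.5517) → (60.6649,108.4577) → (36.4243,94.5354) → (18.0325,77.7407) → (15.9032,63.0294).

Shape 2 is a rectangle drawn with `<rect>`. Its stroke #008000 means engrave at S289, F3427. After flipping Y the toolpath is (16.8395,82.1530) → (185.3693,82.1530) → (185.3693,21.7947) → (16.8395,21.7947) → (16.8395,82.1530), returning to the start.

Shape 3 is a circle drawn with `<circle>`. Its stroke #008000 means engrave at S289, F3427. After flipping Y the toolpath is (257.1389,116.8491) → (250.7196,136.6056) → (233.9137,148.8158) → (213.1405,148.8158) → (196.3346,136.6056) → (189.9153,116.8491) → (196.3346,97.0926) → (213.1405,84.8824) → (233.9137,84.8824) → (250.7196,97.0926) → (257.1389,116.8491), returning to the start.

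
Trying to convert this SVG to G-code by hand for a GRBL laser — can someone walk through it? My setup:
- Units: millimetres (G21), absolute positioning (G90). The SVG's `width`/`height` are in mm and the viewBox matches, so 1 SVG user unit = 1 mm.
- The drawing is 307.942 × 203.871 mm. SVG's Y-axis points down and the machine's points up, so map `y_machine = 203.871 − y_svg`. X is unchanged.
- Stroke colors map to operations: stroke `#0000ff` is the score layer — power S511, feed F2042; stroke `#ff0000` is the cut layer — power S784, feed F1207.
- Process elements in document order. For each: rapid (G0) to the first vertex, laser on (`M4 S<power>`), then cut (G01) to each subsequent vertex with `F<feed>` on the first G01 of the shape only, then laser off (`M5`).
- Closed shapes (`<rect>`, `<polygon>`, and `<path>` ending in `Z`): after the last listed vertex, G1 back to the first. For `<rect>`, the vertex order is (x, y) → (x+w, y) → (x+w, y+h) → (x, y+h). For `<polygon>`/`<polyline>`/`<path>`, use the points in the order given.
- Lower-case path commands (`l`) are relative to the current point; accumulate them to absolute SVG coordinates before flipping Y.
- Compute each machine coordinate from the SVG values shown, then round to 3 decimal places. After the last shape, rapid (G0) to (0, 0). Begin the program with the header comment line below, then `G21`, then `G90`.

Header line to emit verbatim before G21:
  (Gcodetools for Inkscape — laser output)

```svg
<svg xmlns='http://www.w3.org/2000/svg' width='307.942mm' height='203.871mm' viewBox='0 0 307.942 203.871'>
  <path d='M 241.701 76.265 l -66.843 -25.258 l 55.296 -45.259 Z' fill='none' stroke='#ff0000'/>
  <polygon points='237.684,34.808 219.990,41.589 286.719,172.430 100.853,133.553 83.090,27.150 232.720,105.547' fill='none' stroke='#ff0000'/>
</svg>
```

(Gcodetools for Inkscape — laser output)
G21
G90
G0 X241.701 Y127.606
M4 S784
G01 X174.858 Y152.864 F1207
G01 X230.154 Y198.123
G01 X241.701 Y127.606
M5
G0 X237.684 Y169.063
M4 S784
G01 X219.990 Y162.282 F1207
G01 X286.719 Y31.441
G01 X100.853 Y70.318
G01 X83.090 Y176.721
G01 X232.720 Y98.324
G01 X237.684 Y169.063
M5
G0 X0.000 Y0.000

viewBox `0 0 307.942 203.871` with mm width/height → 1 unit = 1 mm. Flip: y_m = 203.871 − y_svg.

**Shape 1** — `<path>` regular polygon, stroke `#ff0000` → cut (S784, F1207). Machine vertices: (241.701,127.606) → (174.858,152.864) → (230.154,198.123) → (241.701,127.606). Closed: final G1 returns to the first vertex.

**Shape 2** — `<polygon>` closed polygon, stroke `#ff0000` → cut (S784, F1207). Machine vertices: (237.684,169.063) → (219.990,162.282) → (286.719,31.441) → (100.853,70.318) → (83.090,176.721) → (232.720,98.324) → (237.684,169.063). Closed: final G1 returns to the first vertex.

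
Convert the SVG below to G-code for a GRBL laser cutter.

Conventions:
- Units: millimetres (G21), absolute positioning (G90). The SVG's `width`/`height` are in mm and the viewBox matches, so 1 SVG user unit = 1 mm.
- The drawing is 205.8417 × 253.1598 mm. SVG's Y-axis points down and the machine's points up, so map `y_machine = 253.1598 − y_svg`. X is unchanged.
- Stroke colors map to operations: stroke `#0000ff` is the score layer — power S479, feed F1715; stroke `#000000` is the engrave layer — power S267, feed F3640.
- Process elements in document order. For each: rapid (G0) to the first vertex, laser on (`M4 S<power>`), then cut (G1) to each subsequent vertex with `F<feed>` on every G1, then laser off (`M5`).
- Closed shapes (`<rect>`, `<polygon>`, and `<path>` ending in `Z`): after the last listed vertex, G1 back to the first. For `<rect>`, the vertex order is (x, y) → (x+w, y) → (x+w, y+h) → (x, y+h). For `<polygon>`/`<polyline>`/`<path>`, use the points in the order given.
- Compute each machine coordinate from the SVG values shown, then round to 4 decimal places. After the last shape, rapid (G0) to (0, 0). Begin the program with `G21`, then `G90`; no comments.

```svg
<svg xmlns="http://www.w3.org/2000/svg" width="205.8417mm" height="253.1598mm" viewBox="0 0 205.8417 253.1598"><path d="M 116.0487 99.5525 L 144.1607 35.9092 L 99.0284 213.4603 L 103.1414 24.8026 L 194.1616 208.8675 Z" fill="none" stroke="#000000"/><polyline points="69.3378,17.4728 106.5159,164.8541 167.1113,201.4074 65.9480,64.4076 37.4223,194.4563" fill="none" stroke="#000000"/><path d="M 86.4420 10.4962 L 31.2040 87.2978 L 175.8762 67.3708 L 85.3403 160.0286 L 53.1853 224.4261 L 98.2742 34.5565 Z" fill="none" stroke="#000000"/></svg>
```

Since the viewBox matches the mm dimensions, user units are millimetres directly. The only transform is the Y-flip y_m = 253.1598 − y_svg.

Shape 1 is a closed polygon drawn with `<path>`. Its stroke #000000 means engrave at S267, F3640. After flipping Y the toolpath is (116.0487,153.6073) → (144.1607,217.2506) → (99.0284,39.6995) → (103.1414,228.3572) → (194.1616,44.2923) → (116.0487,153.6073), returning to the start.

Shape 2 is a open polyline drawn with `<polyline>`. Its stroke #000000 means engrave at S267, F3640. After flipping Y the toolpath is (69.3378,235.6870) → (106.5159,88.3057) → (167.1113,51.7524) → (65.9480,188.7522) → (37.4223,58.7035).

Shape 3 is a closed polygon drawn with `<path>`. Its stroke #000000 means engrave at S267, F3640. After flipping Y the toolpath is (86.4420,242.6636) → (31.2040,165.8620) → (175.8762,185.7890) → (85.3403,93.1312) → (53.1853,28.7337) → (98.2742,218.6033) → (86.4420,242.6636), returning to the start.

G21
G90
G0 X116.0487 Y153.6073
M4 S267
G1 X144.1607 Y217.2506 F3640
G1 X99.0284 Y39.6995 F3640
G1 X103.1414 Y228.3572 F3640
G1 X194.1616 Y44.2923 F3640
G1 X116.0487 Y153.6073 F3640
M5
G0 X69.3378 Y235.6870
M4 S267
G1 X106.5159 Y88.3057 F3640
G1 X167.1113 Y51.7524 F3640
G1 X65.9480 Y188.7522 F3640
G1 X37.4223 Y58.7035 F3640
M5
G0 X86.4420 Y242.6636
M4 S267
G1 X31.2040 Y165.8620 F3640
G1 X175.8762 Y185.7890 F3640
G1 X85.3403 Y93.1312 F3640
G1 X53.1853 Y28.7337 F3640
G1 X98.2742 Y218.6033 F3640
G1 X86.4420 Y242.6636 F3640
M5
G0 X0.0000 Y0.0000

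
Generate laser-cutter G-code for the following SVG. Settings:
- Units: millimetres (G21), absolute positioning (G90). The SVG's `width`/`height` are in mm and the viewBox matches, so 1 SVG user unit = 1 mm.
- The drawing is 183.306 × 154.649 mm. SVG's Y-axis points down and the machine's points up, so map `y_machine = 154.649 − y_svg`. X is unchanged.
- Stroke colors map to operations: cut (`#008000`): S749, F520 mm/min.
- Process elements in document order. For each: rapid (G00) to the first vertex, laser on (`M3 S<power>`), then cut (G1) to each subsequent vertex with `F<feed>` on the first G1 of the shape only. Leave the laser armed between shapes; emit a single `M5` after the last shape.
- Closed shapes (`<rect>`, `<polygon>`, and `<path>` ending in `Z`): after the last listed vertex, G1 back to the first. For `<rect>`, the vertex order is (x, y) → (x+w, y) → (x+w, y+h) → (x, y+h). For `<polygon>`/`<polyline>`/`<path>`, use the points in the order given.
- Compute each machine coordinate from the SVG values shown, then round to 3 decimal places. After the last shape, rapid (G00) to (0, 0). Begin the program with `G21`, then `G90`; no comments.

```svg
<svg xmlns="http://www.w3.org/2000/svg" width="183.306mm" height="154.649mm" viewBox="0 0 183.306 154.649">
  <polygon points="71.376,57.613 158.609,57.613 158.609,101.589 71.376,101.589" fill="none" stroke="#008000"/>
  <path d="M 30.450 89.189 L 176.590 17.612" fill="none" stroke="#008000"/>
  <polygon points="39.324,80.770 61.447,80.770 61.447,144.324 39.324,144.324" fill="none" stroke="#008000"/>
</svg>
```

G21
G90
G00 X71.376 Y97.036
M3 S749
G1 X158.609 Y97.036 F520
G1 X158.609 Y53.060
G1 X71.376 Y53.060
G1 X71.376 Y97.036
G00 X30.450 Y65.460
M3 S749
G1 X176.590 Y137.037 F520
G00 X39.324 Y73.879
M3 S749
G1 X61.447 Y73.879 F520
G1 X61.447 Y10.325
G1 X39.324 Y10.325
G1 X39.324 Y73.879
M5
G00 X0.000 Y0.000

1 u = 1 mm; y_m = 154.649 − y.

[1] `<polygon>` rectangle, #008000→cut S749 F520: (71.376,97.036) → (158.609,97.036) → (158.609,53.060) → (71.376,53.060) → (71.376,97.036) (closed)

[2] `<path>` line segment, #008000→cut S749 F520: (30.450,65.460) → (176.590,137.037)

[3] `<polygon>` rectangle, #008000→cut S749 F520: (39.324,73.879) → (61.447,73.879) → (61.447,10.325) → (39.324,10.325) → (39.324,73.879) (closed)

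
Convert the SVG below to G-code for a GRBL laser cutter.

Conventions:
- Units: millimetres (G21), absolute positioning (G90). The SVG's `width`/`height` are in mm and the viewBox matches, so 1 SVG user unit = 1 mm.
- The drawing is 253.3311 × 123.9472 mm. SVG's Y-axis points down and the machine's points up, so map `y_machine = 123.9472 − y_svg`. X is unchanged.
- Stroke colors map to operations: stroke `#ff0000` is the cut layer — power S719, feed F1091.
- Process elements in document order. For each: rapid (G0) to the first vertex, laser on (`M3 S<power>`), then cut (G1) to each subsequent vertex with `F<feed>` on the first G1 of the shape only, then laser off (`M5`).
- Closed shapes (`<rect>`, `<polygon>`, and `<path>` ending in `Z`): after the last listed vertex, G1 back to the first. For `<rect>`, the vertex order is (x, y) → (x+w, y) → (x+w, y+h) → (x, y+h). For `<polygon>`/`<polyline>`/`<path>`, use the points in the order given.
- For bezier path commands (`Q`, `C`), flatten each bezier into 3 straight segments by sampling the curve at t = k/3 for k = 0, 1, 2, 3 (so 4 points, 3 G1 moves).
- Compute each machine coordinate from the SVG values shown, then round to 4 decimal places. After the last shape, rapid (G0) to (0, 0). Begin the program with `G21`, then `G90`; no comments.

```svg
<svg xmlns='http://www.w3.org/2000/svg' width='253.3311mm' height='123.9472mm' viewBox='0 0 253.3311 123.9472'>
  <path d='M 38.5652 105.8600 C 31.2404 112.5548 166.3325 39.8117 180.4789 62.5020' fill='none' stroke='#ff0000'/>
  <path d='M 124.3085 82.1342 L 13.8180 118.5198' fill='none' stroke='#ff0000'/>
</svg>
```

Since the viewBox matches the mm dimensions, user units are millimetres directly. The only transform is the Y-flip y_m = 123.9472 − y_svg.

Shape 1 is a cubic bezier drawn with `<path>`. Its stroke #ff0000 means cut at S719, F1091. After flipping Y the toolpath is (38.5652,18.0872) → (68.9585,31.3950) → (135.7714,58.8011) → (180.4789,61.4452).

Shape 2 is a line segment drawn with `<path>`. Its stroke #ff0000 means cut at S719, F1091. After flipping Y the toolpath is (124.3085,41.8130) → (13.8180,5.4274).

G21
G90
G0 X38.5652 Y18.0872
M3 S719
G1 X68.9585 Y31.3950 F1091
G1 X135.7714 Y58.8011
G1 X180.4789 Y61.4452
M5
G0 X124.3085 Y41.8130
M3 S719
G1 X13.8180 Y5.4274 F1091
M5
G0 X0.0000 Y0.0000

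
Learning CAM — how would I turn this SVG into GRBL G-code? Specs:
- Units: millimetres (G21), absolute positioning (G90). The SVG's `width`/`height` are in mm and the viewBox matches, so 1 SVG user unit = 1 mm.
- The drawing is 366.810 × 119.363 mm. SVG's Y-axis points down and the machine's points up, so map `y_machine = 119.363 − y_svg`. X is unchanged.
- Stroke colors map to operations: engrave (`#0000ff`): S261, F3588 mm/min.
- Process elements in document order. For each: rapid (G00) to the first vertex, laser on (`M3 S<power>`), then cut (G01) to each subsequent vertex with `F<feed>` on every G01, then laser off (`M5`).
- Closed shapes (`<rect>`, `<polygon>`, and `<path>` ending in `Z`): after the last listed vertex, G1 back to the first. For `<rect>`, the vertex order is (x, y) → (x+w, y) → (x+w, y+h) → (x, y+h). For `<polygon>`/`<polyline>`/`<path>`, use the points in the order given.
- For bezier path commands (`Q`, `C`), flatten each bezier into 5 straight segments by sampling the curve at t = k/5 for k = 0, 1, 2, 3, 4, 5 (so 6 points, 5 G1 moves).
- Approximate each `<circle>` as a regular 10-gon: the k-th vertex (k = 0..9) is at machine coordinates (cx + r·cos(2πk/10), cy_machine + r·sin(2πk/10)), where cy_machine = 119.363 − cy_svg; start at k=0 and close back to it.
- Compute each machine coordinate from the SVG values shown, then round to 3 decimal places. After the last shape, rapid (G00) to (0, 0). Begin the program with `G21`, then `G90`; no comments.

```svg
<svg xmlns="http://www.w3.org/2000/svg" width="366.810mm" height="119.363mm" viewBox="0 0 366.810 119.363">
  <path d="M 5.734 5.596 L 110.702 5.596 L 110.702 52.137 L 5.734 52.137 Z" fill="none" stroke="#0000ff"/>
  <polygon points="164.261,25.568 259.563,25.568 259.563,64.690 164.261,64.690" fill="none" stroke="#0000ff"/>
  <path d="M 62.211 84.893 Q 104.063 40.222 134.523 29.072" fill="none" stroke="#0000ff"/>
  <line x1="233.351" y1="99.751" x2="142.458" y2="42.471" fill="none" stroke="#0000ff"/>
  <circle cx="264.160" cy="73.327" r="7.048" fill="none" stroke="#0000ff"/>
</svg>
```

viewBox `0 0 366.810 119.363` with mm width/height → 1 unit = 1 mm. Flip: y_m = 119.363 − y_svg.

**Shape 1** — `<path>` rectangle, stroke `#0000ff` → engrave (S261, F3588). Machine vertices: (5.734,113.767) → (110.702,113.767) → (110.702,67.226) → (5.734,67.226) → (5.734,113.767). Closed: final G1 returns to the first vertex.

**Shape 2** — `<polygon>` rectangle, stroke `#0000ff` → engrave (S261, F3588). Machine vertices: (164.261,93.795) → (259.563,93.795) → (259.563,54.673) → (164.261,54.673) → (164.261,93.795). Closed: final G1 returns to the first vertex.

**Shape 3** — `<path>` quadratic bezier, stroke `#0000ff` → engrave (S261, F3588). Control points (SVG): P0=(62.211,84.893), P1=(104.063,40.222), P2=(134.523,29.072); sampled at t=k/5. Machine vertices: (62.211,34.470) → (78.496,50.998) → (93.870,64.843) → (108.332,76.008) → (121.883,84.490) → (134.523,90.291). Open path.

**Shape 4** — `<line>` line segment, stroke `#0000ff` → engrave (S261, F3588). Machine vertices: (233.351,19.612) → (142.458,76.892). Open path.

**Shape 5** — `<circle>` circle, stroke `#0000ff` → engrave (S261, F3588). Machine vertices: (271.208,46.036) → (269.862,50.179) → (266.338,52.739) → (261.982,52.739) → (258.458,50.179) → (257.112,46.036) → (258.458,41.893) → (261.982,39.333) → (266.338,39.333) → (269.862,41.893) → (271.208,46.036). Closed: final G1 returns to the first vertex.

G21
G90
G00 X5.734 Y113.767
M3 S261
G01 X110.702 Y113.767 F3588
G01 X110.702 Y67.226 F3588
G01 X5.734 Y67.226 F3588
G01 X5.734 Y113.767 F3588
M5
G00 X164.261 Y93.795
M3 S261
G01 X259.563 Y93.795 F3588
G01 X259.563 Y54.673 F3588
G01 X164.261 Y54.673 F3588
G01 X164.261 Y93.795 F3588
M5
G00 X62.211 Y34.470
M3 S261
G01 X78.496 Y50.998 F3588
G01 X93.870 Y64.843 F3588
G01 X108.332 Y76.008 F3588
G01 X121.883 Y84.490 F3588
G01 X134.523 Y90.291 F3588
M5
G00 X233.351 Y19.612
M3 S261
G01 X142.458 Y76.892 F3588
M5
G00 X271.208 Y46.036
M3 S261
G01 X269.862 Y50.179 F3588
G01 X266.338 Y52.739 F3588
G01 X261.982 Y52.739 F3588
G01 X258.458 Y50.179 F3588
G01 X257.112 Y46.036 F3588
G01 X258.458 Y41.893 F3588
G01 X261.982 Y39.333 F3588
G01 X266.338 Y39.333 F3588
G01 X269.862 Y41.893 F3588
G01 X271.208 Y46.036 F3588
M5
G00 X0.000 Y0.000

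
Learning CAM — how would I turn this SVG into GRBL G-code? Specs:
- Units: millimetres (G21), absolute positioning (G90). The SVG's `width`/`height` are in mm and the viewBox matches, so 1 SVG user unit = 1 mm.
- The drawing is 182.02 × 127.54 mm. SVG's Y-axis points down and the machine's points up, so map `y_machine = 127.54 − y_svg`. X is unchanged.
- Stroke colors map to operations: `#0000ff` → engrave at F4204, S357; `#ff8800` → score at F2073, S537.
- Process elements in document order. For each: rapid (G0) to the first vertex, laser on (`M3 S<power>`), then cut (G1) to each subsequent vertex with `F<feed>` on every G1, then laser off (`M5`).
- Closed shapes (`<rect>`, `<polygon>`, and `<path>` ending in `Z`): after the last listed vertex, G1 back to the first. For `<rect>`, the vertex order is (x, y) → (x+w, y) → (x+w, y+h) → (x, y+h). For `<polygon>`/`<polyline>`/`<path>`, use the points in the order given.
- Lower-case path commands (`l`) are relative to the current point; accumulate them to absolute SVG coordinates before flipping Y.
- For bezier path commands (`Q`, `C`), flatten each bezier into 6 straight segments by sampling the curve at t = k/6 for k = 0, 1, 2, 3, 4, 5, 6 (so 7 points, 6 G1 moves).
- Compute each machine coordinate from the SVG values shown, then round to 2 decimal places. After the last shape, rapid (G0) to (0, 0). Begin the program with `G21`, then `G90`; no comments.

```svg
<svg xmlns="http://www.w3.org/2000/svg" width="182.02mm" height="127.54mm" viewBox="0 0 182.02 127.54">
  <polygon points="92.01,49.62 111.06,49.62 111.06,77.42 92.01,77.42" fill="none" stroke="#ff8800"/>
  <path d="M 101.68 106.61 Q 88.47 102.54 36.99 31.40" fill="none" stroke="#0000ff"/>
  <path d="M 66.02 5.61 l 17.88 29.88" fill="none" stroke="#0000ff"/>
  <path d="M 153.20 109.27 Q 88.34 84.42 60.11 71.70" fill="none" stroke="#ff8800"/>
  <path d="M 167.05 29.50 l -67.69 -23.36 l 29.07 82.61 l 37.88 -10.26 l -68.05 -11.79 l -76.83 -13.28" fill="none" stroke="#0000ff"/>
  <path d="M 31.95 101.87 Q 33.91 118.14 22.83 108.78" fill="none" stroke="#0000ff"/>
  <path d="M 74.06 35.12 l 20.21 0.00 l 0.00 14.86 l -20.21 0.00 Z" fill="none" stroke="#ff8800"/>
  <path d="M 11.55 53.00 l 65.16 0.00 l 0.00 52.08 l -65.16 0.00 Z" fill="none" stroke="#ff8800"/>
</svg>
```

G21
G90
G0 X92.01 Y77.92
M3 S537
G1 X111.06 Y77.92 F2073
G1 X111.06 Y50.12 F2073
G1 X92.01 Y50.12 F2073
G1 X92.01 Y77.92 F2073
M5
G0 X101.68 Y20.93
M3 S357
G1 X96.21 Y24.15 F4204
G1 X88.62 Y31.10 F4204
G1 X78.90 Y41.77 F4204
G1 X67.06 Y56.17 F4204
G1 X53.09 Y74.29 F4204
G1 X36.99 Y96.14 F4204
M5
G0 X66.02 Y121.93
M3 S357
G1 X83.90 Y92.05 F4204
M5
G0 X153.20 Y18.27
M3 S537
G1 X132.60 Y26.22 F2073
G1 X114.03 Y33.49 F2073
G1 X97.50 Y40.09 F2073
G1 X83.00 Y46.01 F2073
G1 X70.54 Y51.26 F2073
G1 X60.11 Y55.84 F2073
M5
G0 X167.05 Y98.04
M3 S357
G1 X99.36 Y121.40 F4204
G1 X128.43 Y38.79 F4204
G1 X166.31 Y49.05 F4204
G1 X98.26 Y60.84 F4204
G1 X21.43 Y74.12 F4204
M5
G0 X31.95 Y25.67
M3 S357
G1 X32.24 Y20.96 F4204
G1 X31.81 Y17.67 F4204
G1 X30.65 Y15.81 F4204
G1 X28.77 Y15.37 F4204
G1 X26.16 Y16.35 F4204
G1 X22.83 Y18.76 F4204
M5
G0 X74.06 Y92.42
M3 S537
G1 X94.27 Y92.42 F2073
G1 X94.27 Y77.56 F2073
G1 X74.06 Y77.56 F2073
G1 X74.06 Y92.42 F2073
M5
G0 X11.55 Y74.54
M3 S537
G1 X76.71 Y74.54 F2073
G1 X76.71 Y22.46 F2073
G1 X11.55 Y22.46 F2073
G1 X11.55 Y74.54 F2073
M5
G0 X0.00 Y0.00

Since the viewBox matches the mm dimensions, user units are millimetres directly. The only transform is the Y-flip y_m = 127.54 − y_svg.

Shape 1 is a rectangle drawn with `<polygon>`. Its stroke #ff8800 means score at S537, F2073. After flipping Y the toolpath is (92.01,77.92) → (111.06,77.92) → (111.06,50.12) → (92.01,50.12) → (92.01,77.92), returning to the start.

Shape 2 is a quadratic bezier drawn with `<path>`. Its stroke #0000ff means engrave at S357, F4204. After flipping Y the toolpath is (101.68,20.93) → (96.21,24.15) → (88.62,31.10) → (78.90,41.77) → (67.06,56.17) → (53.09,74.29) → (36.99,96.14).

Shape 3 is a line segment drawn with `<path>`. Its stroke #0000ff means engrave at S357, F4204. After flipping Y the toolpath is (66.02,121.93) → (83.90,92.05).

Shape 4 is a quadratic bezier drawn with `<path>`. Its stroke #ff8800 means score at S537, F2073. After flipping Y the toolpath is (153.20,18.27) → (132.60,26.22) → (114.03,33.49) → (97.50,40.09) → (83.00,46.01) → (70.54,51.26) → (60.11,55.84).

Shape 5 is a open polyline drawn with `<path>`. Its stroke #0000ff means engrave at S357, F4204. After flipping Y the toolpath is (167.05,98.04) → (99.36,121.40) → (128.43,38.79) → (166.31,49.05) → (98.26,60.84) → (21.43,74.12).

Shape 6 is a quadratic bezier drawn with `<path>`. Its stroke #0000ff means engrave at S357, F4204. After flipping Y the toolpath is (31.95,25.67) → (32.24,20.96) → (31.81,17.67) → (30.65,15.81) → (28.77,15.37) → (26.16,16.35) → (22.83,18.76).

Shape 7 is a rectangle drawn with `<path>`. Its stroke #ff8800 means score at S537, F2073. After flipping Y the toolpath is (74.06,92.42) → (94.27,92.42) → (94.27,77.56) → (74.06,77.56) → (74.06,92.42), returning to the start.

Shape 8 is a rectangle drawn with `<path>`. Its stroke #ff8800 means score at S537, F2073. After flipping Y the toolpath is (11.55,74.54) → (76.71,74.54) → (76.71,22.46) → (11.55,22.46) → (11.55,74.54), returning to the start.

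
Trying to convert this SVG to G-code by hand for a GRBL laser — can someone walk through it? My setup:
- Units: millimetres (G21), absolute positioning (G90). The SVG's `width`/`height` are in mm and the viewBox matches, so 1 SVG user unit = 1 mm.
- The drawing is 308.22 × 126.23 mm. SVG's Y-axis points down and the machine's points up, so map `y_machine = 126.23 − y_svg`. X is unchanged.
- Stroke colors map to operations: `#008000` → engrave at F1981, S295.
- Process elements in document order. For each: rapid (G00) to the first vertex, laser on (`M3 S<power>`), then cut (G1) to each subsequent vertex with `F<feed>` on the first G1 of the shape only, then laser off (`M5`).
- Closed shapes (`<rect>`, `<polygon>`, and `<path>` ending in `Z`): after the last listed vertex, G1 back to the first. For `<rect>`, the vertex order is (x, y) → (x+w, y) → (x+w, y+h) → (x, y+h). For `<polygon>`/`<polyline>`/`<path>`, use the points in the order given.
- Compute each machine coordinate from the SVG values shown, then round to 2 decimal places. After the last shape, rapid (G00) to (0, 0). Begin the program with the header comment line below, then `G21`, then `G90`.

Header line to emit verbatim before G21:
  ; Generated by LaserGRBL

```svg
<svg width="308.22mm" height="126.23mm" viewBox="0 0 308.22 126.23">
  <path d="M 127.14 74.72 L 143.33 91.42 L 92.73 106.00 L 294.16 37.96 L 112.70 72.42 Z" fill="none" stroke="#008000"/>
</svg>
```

1 u = 1 mm; y_m = 126.23 − y.

[1] `<path>` closed polygon, #008000→engrave S295 F1981: (127.14,51.51) → (143.33,34.81) → (92.73,20.23) → (294.16,88.27) → (112.70,53.81) → (127.14,51.51) (closed)

; Generated by LaserGRBL
G21
G90
G00 X127.14 Y51.51
M3 S295
G1 X143.33 Y34.81 F1981
G1 X92.73 Y20.23
G1 X294.16 Y88.27
G1 X112.70 Y53.81
G1 X127.14 Y51.51
M5
G00 X0.00 Y0.00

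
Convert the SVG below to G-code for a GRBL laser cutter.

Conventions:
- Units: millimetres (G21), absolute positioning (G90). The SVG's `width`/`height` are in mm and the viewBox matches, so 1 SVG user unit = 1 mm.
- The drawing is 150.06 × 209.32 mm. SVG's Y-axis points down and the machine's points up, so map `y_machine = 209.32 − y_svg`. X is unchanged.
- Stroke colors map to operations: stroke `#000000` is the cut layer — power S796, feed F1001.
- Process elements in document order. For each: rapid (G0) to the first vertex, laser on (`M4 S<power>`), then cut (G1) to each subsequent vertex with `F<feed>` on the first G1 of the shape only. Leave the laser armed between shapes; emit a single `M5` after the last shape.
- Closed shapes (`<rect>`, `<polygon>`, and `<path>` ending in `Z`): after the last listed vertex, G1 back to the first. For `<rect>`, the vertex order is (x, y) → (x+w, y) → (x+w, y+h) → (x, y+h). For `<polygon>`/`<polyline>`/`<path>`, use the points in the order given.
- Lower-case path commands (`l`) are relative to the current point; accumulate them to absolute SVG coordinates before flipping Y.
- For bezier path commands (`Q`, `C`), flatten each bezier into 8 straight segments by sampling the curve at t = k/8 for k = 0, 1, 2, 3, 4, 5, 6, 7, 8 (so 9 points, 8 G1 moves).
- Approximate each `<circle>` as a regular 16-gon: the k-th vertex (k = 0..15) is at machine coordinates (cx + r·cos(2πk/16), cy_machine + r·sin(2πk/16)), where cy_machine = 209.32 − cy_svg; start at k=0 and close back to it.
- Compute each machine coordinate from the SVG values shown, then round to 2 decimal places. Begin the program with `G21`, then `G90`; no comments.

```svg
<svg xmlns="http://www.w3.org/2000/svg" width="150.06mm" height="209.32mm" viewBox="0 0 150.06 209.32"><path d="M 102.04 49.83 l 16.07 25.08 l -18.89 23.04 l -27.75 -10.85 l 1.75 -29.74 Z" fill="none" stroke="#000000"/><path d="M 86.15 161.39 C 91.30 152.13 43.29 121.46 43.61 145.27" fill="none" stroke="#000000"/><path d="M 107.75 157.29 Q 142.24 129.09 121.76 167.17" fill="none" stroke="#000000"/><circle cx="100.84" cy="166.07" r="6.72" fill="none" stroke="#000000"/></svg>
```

G21
G90
G0 X102.04 Y159.49
M4 S796
G1 X118.11 Y134.41 F1001
G1 X99.22 Y111.37
G1 X71.47 Y122.22
G1 X73.22 Y151.96
G1 X102.04 Y159.49
G0 X86.15 Y47.93
M4 S796
G1 X85.79 Y52.26 F1001
G1 X81.63 Y57.70
G1 X74.87 Y63.38
G1 X66.69 Y68.39
G1 X58.29 Y71.85
G1 X50.85 Y72.88
G1 X45.56 Y70.57
G1 X43.61 Y64.05
G0 X107.75 Y52.03
M4 S796
G1 X115.51 Y58.04 F1001
G1 X121.56 Y61.99
G1 X125.89 Y63.86
G1 X128.50 Y63.66
G1 X129.39 Y61.39
G1 X128.56 Y57.05
G1 X126.02 Y50.63
G1 X121.76 Y42.15
G0 X107.56 Y43.25
M4 S796
G1 X107.05 Y45.82 F1001
G1 X105.59 Y48.00
G1 X103.41 Y49.46
G1 X100.84 Y49.97
G1 X98.27 Y49.46
G1 X96.09 Y48.00
G1 X94.63 Y45.82
G1 X94.12 Y43.25
G1 X94.63 Y40.68
G1 X96.09 Y38.50
G1 X98.27 Y37.04
G1 X100.84 Y36.53
G1 X103.41 Y37.04
G1 X105.59 Y38.50
G1 X107.05 Y40.68
G1 X107.56 Y43.25
M5

viewBox `0 0 150.06 209.32` with mm width/height → 1 unit = 1 mm. Flip: y_m = 209.32 − y_svg.

**Shape 1** — `<path>` regular polygon, stroke `#000000` → cut (S796, F1001). Machine vertices: (102.04,159.49) → (118.11,134.41) → (99.22,111.37) → (71.47,122.22) → (73.22,151.96) → (102.04,159.49). Closed: final G1 returns to the first vertex.

**Shape 2** — `<path>` cubic bezier, stroke `#000000` → cut (S796, F1001). Control points (SVG): P0=(86.15,161.39), P1=(91.30,152.13), P2=(43.29,121.46), P3=(43.61,145.27); sampled at t=k/8. Machine vertices: (86.15,47.93) → (85.79,52.26) → (81.63,57.70) → (74.87,63.38) → (66.69,68.39) → (58.29,71.85) → (50.85,72.88) → (45.56,70.57) → (43.61,64.05). Open path.

**Shape 3** — `<path>` quadratic bezier, stroke `#000000` → cut (S796, F1001). Control points (SVG): P0=(107.75,157.29), P1=(142.24,129.09), P2=(121.76,167.17); sampled at t=k/8. Machine vertices: (107.75,52.03) → (115.51,58.04) → (121.56,61.99) → (125.89,63.86) → (128.50,63.66) → (129.39,61.39) → (128.56,57.05) → (126.02,50.63) → (121.76,42.15). Open path.

**Shape 4** — `<circle>` circle, stroke `#000000` → cut (S796, F1001). Machine vertices: (107.56,43.25) → (107.05,45.82) → (105.59,48.00) → (103.41,49.46) → (100.84,49.97) → (98.27,49.46) → (96.09,48.00) → (94.63,45.82) → (94.12,43.25) → (94.63,40.68) → (96.09,38.50) → (98.27,37.04) → (100.84,36.53) → (103.41,37.04) → (105.59,38.50) → (107.05,40.68) → (107.56,43.25). Closed: final G1 returns to the first vertex.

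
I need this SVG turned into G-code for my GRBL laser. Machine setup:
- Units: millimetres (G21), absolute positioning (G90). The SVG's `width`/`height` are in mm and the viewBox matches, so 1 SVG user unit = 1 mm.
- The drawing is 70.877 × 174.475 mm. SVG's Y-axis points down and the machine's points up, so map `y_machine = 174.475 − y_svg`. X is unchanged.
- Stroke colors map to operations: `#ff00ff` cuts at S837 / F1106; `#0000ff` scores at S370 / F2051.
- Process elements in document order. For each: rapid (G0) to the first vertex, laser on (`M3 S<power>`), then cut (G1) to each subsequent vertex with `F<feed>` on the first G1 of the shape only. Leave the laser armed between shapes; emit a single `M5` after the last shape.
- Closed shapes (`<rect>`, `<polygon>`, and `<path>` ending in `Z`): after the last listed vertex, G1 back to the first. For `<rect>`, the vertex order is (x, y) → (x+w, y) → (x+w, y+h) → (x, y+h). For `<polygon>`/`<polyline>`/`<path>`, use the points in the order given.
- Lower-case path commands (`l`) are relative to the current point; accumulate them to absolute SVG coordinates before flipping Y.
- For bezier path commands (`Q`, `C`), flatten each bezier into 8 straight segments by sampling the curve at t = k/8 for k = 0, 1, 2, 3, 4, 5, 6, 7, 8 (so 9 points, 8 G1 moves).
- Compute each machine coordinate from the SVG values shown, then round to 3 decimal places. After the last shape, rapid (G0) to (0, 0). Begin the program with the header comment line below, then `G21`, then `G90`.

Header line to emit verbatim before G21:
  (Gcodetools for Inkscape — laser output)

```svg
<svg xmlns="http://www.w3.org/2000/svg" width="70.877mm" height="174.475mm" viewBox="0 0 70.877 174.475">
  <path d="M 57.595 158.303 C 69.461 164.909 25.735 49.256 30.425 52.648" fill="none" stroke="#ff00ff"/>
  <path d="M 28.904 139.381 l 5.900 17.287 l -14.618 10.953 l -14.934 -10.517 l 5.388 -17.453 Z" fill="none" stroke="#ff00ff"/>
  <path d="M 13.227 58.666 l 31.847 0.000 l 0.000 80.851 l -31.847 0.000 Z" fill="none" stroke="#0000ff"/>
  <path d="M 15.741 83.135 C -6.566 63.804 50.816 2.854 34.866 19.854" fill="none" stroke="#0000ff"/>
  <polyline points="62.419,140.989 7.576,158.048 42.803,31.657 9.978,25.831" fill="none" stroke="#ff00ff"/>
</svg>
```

viewBox `0 0 70.877 174.475` with mm width/height → 1 unit = 1 mm. Flip: y_m = 174.475 − y_svg.

**Shape 1** — `<path>` cubic bezier, stroke `#ff00ff` → cut (S837, F1106). Control points (SVG): P0=(57.595,158.303), P1=(69.461,164.909), P2=(25.735,49.256), P3=(30.425,52.648); sampled at t=k/8. Machine vertices: (57.595,16.172) → (59.642,18.954) → (57.696,30.371) → (52.976,47.593) → (46.701,67.794) → (40.089,88.146) → (34.360,105.820) → (30.733,117.990) → (30.425,121.827). Open path.

**Shape 2** — `<path>` regular polygon, stroke `#ff00ff` → cut (S837, F1106). Machine vertices: (28.904,35.094) → (34.804,17.807) → (20.186,6.854) → (5.252,17.371) → (10.640,34.824) → (28.904,35.094). Closed: final G1 returns to the first vertex.

**Shape 3** — `<path>` rectangle, stroke `#0000ff` → score (S370, F2051). Machine vertices: (13.227,115.809) → (45.074,115.809) → (45.074,34.958) → (13.227,34.958) → (13.227,115.809). Closed: final G1 returns to the first vertex.

**Shape 4** — `<path>` cubic bezier, stroke `#0000ff` → score (S370, F2051). Control points (SVG): P0=(15.741,83.135), P1=(-6.566,63.804), P2=(50.816,2.854), P3=(34.866,19.854); sampled at t=k/8. Machine vertices: (15.741,91.340) → (10.812,100.306) → (11.561,111.774) → (16.195,124.340) → (22.920,136.605) → (29.942,147.166) → (35.470,154.624) → (37.709,157.576) → (34.866,154.621). Open path.

**Shape 5** — `<polyline>` open polyline, stroke `#ff00ff` → cut (S837, F1106). Machine vertices: (62.419,33.486) → (7.576,16.427) → (42.803,142.818) → (9.978,148.644). Open path.

(Gcodetools for Inkscape — laser output)
G21
G90
G0 X57.595 Y16.172
M3 S837
G1 X59.642 Y18.954 F1106
G1 X57.696 Y30.371
G1 X52.976 Y47.593
G1 X46.701 Y67.794
G1 X40.089 Y88.146
G1 X34.360 Y105.820
G1 X30.733 Y117.990
G1 X30.425 Y121.827
G0 X28.904 Y35.094
M3 S837
G1 X34.804 Y17.807 F1106
G1 X20.186 Y6.854
G1 X5.252 Y17.371
G1 X10.640 Y34.824
G1 X28.904 Y35.094
G0 X13.227 Y115.809
M3 S370
G1 X45.074 Y115.809 F2051
G1 X45.074 Y34.958
G1 X13.227 Y34.958
G1 X13.227 Y115.809
G0 X15.741 Y91.340
M3 S370
G1 X10.812 Y100.306 F2051
G1 X11.561 Y111.774
G1 X16.195 Y124.340
G1 X22.920 Y136.605
G1 X29.942 Y147.166
G1 X35.470 Y154.624
G1 X37.709 Y157.576
G1 X34.866 Y154.621
G0 X62.419 Y33.486
M3 S837
G1 X7.576 Y16.427 F1106
G1 X42.803 Y142.818
G1 X9.978 Y148.644
M5
G0 X0.000 Y0.000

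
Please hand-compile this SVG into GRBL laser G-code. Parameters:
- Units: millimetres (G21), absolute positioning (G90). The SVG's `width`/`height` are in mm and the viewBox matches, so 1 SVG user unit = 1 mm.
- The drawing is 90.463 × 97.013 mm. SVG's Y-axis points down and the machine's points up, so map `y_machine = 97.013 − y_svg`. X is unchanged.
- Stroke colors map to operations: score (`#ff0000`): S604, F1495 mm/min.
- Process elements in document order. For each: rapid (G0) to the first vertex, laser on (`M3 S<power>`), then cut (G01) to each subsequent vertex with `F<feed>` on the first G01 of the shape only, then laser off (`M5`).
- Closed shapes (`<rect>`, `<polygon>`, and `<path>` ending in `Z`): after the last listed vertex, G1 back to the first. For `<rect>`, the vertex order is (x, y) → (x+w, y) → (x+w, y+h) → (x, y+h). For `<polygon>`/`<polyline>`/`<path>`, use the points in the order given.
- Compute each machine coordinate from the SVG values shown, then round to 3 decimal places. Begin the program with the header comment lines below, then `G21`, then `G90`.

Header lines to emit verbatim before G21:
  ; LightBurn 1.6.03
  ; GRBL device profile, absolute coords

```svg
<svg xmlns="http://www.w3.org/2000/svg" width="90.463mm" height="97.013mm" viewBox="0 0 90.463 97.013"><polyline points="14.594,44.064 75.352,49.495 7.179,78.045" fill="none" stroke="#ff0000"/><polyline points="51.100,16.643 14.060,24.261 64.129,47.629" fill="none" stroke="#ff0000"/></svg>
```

Since the viewBox matches the mm dimensions, user units are millimetres directly. The only transform is the Y-flip y_m = 97.013 − y_svg.

Shape 1 is a open polyline drawn with `<polyline>`. Its stroke #ff0000 means score at S604, F1495. After flipping Y the toolpath is (14.594,52.949) → (75.352,47.518) → (7.179,18.968).

Shape 2 is a open polyline drawn with `<polyline>`. Its stroke #ff0000 means score at S604, F1495. After flipping Y the toolpath is (51.100,80.370) → (14.060,72.752) → (64.129,49.384).

; LightBurn 1.6.03
; GRBL device profile, absolute coords
G21
G90
G0 X14.594 Y52.949
M3 S604
G01 X75.352 Y47.518 F1495
G01 X7.179 Y18.968
M5
G0 X51.100 Y80.370
M3 S604
G01 X14.060 Y72.752 F1495
G01 X64.129 Y49.384
M5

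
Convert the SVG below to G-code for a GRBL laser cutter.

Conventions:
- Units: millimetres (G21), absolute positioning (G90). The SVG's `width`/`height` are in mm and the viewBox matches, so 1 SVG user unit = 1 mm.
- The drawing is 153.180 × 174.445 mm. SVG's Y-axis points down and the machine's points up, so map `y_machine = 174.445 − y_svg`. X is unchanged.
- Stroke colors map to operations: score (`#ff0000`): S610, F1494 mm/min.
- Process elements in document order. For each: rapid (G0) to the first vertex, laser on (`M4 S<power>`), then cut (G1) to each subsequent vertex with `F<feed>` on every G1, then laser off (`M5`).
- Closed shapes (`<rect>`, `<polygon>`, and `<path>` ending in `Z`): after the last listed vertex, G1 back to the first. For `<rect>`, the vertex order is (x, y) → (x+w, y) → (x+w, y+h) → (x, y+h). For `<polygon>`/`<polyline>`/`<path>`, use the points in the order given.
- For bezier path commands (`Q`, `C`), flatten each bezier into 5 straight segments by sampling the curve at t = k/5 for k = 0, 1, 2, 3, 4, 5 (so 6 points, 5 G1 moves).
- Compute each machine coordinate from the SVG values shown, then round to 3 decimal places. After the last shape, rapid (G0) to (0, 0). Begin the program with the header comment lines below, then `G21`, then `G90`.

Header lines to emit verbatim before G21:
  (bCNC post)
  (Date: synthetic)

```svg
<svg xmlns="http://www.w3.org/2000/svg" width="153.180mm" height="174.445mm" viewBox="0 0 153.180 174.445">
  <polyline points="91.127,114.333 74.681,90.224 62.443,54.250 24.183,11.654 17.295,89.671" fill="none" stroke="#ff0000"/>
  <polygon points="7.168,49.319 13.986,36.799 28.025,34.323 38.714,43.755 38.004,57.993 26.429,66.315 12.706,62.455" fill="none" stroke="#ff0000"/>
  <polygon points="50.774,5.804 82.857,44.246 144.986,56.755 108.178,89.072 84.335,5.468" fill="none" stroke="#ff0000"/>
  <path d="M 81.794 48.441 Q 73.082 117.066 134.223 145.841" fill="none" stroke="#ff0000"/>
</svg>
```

(bCNC post)
(Date: synthetic)
G21
G90
G0 X91.127 Y60.112
M4 S610
G1 X74.681 Y84.221 F1494
G1 X62.443 Y120.195 F1494
G1 X24.183 Y162.791 F1494
G1 X17.295 Y84.774 F1494
M5
G0 X7.168 Y125.126
M4 S610
G1 X13.986 Y137.646 F1494
G1 X28.025 Y140.122 F1494
G1 X38.714 Y130.690 F1494
G1 X38.004 Y116.452 F1494
G1 X26.429 Y108.130 F1494
G1 X12.706 Y111.990 F1494
G1 X7.168 Y125.126 F1494
M5
G0 X50.774 Y168.641
M4 S610
G1 X82.857 Y130.199 F1494
G1 X144.986 Y117.690 F1494
G1 X108.178 Y85.373 F1494
G1 X84.335 Y168.977 F1494
G1 X50.774 Y168.641 F1494
M5
G0 X81.794 Y126.004
M4 S610
G1 X81.103 Y100.148 F1494
G1 X86.001 Y77.480 F1494
G1 X96.487 Y58.000 F1494
G1 X112.561 Y41.708 F1494
G1 X134.223 Y28.604 F1494
M5
G0 X0.000 Y0.000

1 u = 1 mm; y_m = 174.445 − y.

[1] `<polyline>` open polyline, #ff0000→score S610 F1494: (91.127,60.112) → (74.681,84.221) → (62.443,120.195) → (24.183,162.791) → (17.295,84.774)

[2] `<polygon>` regular polygon, #ff0000→score S610 F1494: (7.168,125.126) → (13.986,137.646) → (28.025,140.122) → (38.714,130.690) → (38.004,116.452) → (26.429,108.130) → (12.706,111.990) → (7.168,125.126) (closed)

[3] `<polygon>` closed polygon, #ff0000→score S610 F1494: (50.774,168.641) → (82.857,130.199) → (144.986,117.690) → (108.178,85.373) → (84.335,168.977) → (50.774,168.641) (closed)

[4] `<path>` quadratic bezier, #ff0000→score S610 F1494: (81.794,126.004) → (81.103,100.148) → (86.001,77.480) → (96.487,58.000) → (112.561,41.708) → (134.223,28.604)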